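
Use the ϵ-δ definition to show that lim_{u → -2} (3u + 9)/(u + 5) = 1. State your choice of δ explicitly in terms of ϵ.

Suppose ϵ > 0. We want δ > 0 with 0 < |u + 2| < δ ⇒ |(3u + 9)/(u + 5) − 1| < ϵ.
Combining over a common denominator, (3u + 9)/(u + 5) − 1 = [(3u + 9)·3 − 3·(u + 5)] / [3·(u + 5)] = 6(u + 2) / (3(u + 5)).
So |(3u + 9)/(u + 5) − 1| = 6|u + 2| / (3·|u + 5|).
Require δ ≤ 3/2, so |u + 5| ≥ |3| − |u + 2| > 3 − 3/2 = 3/2.
Hence |(3u + 9)/(u + 5) − 1| < 6|u + 2|/(3·(3/2)) = (4/3)|u + 2|, which is < ϵ once |u + 2| < (3/4)ϵ.
Take δ = min(3/2, (3/4)ϵ). Then 0 < |u + 2| < δ forces both bounds, so |(3u + 9)/(u + 5) − 1| < ϵ.

δ = min(3/2, (3/4)ϵ)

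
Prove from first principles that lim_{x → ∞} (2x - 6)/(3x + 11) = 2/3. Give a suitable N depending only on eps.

N = (40/9)/eps

Fix eps > 0. We seek N > 0 such that x > N implies |(2x - 6)/(3x + 11) − (2/3)| < eps.
(2x - 6)/(3x + 11) − (2/3) = (3(2x - 6) − 2(3x + 11)) / (3(3x + 11)) = -40/(3(3x + 11)).
For x > 0 we have 3x + 11 > 3x, so |(2x - 6)/(3x + 11) − (2/3)| = 40/(3(3x + 11)) < 40/(3·3x) = (40/9)/x.
Thus |(2x - 6)/(3x + 11) − (2/3)| < eps whenever x > (40/9)/eps.
Take N = (40/9)/eps. If x > N then |(2x - 6)/(3x + 11) − (2/3)| < (40/9)/x < eps.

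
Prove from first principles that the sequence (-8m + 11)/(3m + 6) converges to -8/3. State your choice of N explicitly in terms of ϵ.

Suppose ϵ > 0. For m ≥ 1, |(-8m + 11)/(3m + 6) + 8/3| = |81|/(3(3m + 6)) = 81/(3(3m + 6)).
Since 3m + 6 ≥ 3m for m ≥ 1, this is ≤ 81/(3·3m) = 9/m.
So |(-8m + 11)/(3m + 6) + 8/3| < ϵ whenever m > 9/ϵ.
Take N = 9/ϵ. If m > N then |(-8m + 11)/(3m + 6) + 8/3| ≤ 9/m < ϵ.

N = 9/ϵ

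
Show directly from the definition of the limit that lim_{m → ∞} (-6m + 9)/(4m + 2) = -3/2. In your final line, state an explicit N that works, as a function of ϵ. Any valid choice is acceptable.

Suppose ϵ > 0. For m ≥ 1, |(-6m + 9)/(4m + 2) + 3/2| = |48|/(4(4m + 2)) = 48/(4(4m + 2)).
Since 4m + 2 ≥ 4m for m ≥ 1, this is ≤ 48/(4·4m) = 3/m.
So |(-6m + 9)/(4m + 2) + 3/2| < ϵ whenever m > 3/ϵ.
Take N = 3/ϵ. If m > N then |(-6m + 9)/(4m + 2) + 3/2| ≤ 3/m < ϵ.

N = 3/ϵ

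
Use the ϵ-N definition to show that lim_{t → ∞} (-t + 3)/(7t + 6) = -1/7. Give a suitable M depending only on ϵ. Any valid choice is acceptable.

Let ϵ > 0 be given. We seek M > 0 such that t > M implies |(-t + 3)/(7t + 6) + 1/7| < ϵ.
(-t + 3)/(7t + 6) + 1/7 = (7(-t + 3) − (-1)(7t + 6)) / (7(7t + 6)) = 27/(7(7t + 6)).
For t > 0 we have 7t + 6 > 7t, so |(-t + 3)/(7t + 6) + 1/7| = 27/(7(7t + 6)) < 27/(7·7t) = (27/49)/t.
Thus |(-t + 3)/(7t + 6) + 1/7| < ϵ whenever t > (27/49)/ϵ.
Take M = (27/49)/ϵ. If t > M then |(-t + 3)/(7t + 6) + 1/7| < (27/49)/t < ϵ.

M = (27/49)/ϵ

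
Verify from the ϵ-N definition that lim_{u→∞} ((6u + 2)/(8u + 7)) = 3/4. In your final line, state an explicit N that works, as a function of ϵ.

Let ϵ > 0. We seek N > 0 such that u > N implies |(6u + 2)/(8u + 7) − (3/4)| < ϵ.
(6u + 2)/(8u + 7) − (3/4) = (8(6u + 2) − 6(8u + 7)) / (8(8u + 7)) = -26/(8(8u + 7)).
For u > 0 we have 8u + 7 > 8u, so |(6u + 2)/(8u + 7) − (3/4)| = 26/(8(8u + 7)) < 26/(8·8u) = (13/32)/u.
Thus |(6u + 2)/(8u + 7) − (3/4)| < ϵ whenever u > (13/32)/ϵ.
Take N = (13/32)/ϵ. If u > N then |(6u + 2)/(8u + 7) − (3/4)| < (13/32)/u < ϵ.

N = (13/32)/ϵ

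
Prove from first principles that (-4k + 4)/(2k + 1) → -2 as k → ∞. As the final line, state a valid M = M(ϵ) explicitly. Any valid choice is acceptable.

M = 3/ϵ

Let ϵ > 0 be given. For k ≥ 1, |(-4k + 4)/(2k + 1) + 2| = |12|/(2(2k + 1)) = 12/(2(2k + 1)).
Since 2k + 1 ≥ 2k for k ≥ 1, this is ≤ 12/(2·2k) = 3/k.
So |(-4k + 4)/(2k + 1) + 2| < ϵ whenever k > 3/ϵ.
Take M = 3/ϵ. If k > M then |(-4k + 4)/(2k + 1) + 2| ≤ 3/k < ϵ.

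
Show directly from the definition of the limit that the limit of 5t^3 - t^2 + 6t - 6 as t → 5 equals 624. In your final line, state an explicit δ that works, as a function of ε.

δ = min(2, ε/539)

Fix ε > 0. We want δ > 0 such that 0 < |t − 5| < δ implies |(5t^3 - t^2 + 6t - 6) − 624| < ε.
(5t^3 - t^2 + 6t - 6) − 624 = 5t^3 - t^2 + 6t - 630 = (t − 5)(5t^2 + 24t + 126).
So |(5t^3 - t^2 + 6t - 6) − 624| = |t − 5|·|5t^2 + 24t + 126|.
Assume first that |t − 5| < 2, so |t| < 7. Then |5t^2 + 24t + 126| ≤ 5·7^2 + 24·7 + 126 = 539.
Hence |(5t^3 - t^2 + 6t - 6) − 624| ≤ 539|t − 5| < ε provided |t − 5| < ε/539.
Choosing δ = min(2, ε/539) ensures both conditions, hence |(5t^3 - t^2 + 6t - 6) − 624| < ε.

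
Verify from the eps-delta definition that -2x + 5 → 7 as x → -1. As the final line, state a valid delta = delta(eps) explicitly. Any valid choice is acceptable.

Fix eps > 0. We need delta > 0 so that 0 < |x + 1| < delta implies |(-2x + 5) − 7| < eps.
|(-2x + 5) − 7| = |-2x - 2| = 2|x + 1|.
Thus it suffices that |x + 1| < eps/2.
Take delta = eps/2. If 0 < |x + 1| < delta then |(-2x + 5) − 7| = 2|x + 1| < 2·(eps/2) = eps.

delta = eps/2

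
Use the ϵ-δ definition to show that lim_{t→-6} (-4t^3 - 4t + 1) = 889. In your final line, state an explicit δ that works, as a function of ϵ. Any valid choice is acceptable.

Suppose ϵ > 0. We want δ > 0 such that 0 < |t + 6| < δ implies |(-4t^3 - 4t + 1) − 889| < ϵ.
(-4t^3 - 4t + 1) − 889 = -4t^3 - 4t - 888 = (t + 6)(-4t^2 + 24t - 148).
So |(-4t^3 - 4t + 1) − 889| = |t + 6|·|-4t^2 + 24t - 148|.
Require δ ≤ 1. Then |t + 6| < 1 gives |t| < 7, and by the triangle inequality |-4t^2 + 24t - 148| ≤ 4·7^2 + 24·7 + 148 = 512.
Hence |(-4t^3 - 4t + 1) − 889| ≤ 512|t + 6| < ϵ provided |t + 6| < ϵ/512.
Take δ = min(1, ϵ/512). Then 0 < |t + 6| < δ gives both |t + 6| < 1 and |t + 6| < ϵ/512, so |(-4t^3 - 4t + 1) − 889| < ϵ.

δ = min(1, ϵ/512)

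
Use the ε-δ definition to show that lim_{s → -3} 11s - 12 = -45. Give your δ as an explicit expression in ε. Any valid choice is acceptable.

δ = ε/11

Suppose ε > 0. We need δ > 0 so that 0 < |s + 3| < δ implies |(11s - 12) + 45| < ε.
Since (11s - 12) + 45 = 11(s + 3), we have |(11s - 12) + 45| = 11|s + 3|.
So 11|s + 3| < ε exactly when |s + 3| < ε/11.
Take δ = ε/11. If 0 < |s + 3| < δ then |(11s - 12) + 45| = 11|s + 3| < 11·(ε/11) = ε.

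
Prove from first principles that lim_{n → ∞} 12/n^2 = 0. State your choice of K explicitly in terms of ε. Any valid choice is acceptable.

Fix ε > 0. For n ≥ 1, |12/n^2 − 0| = 12/n^2.
12/n^2 < ε ⇔ n^2 > 12/ε ⇔ n > (12/ε)^{1/2}.
Take K = (12/ε)^{1/2}. Then n > K implies 12/n^2 < ε.

K = (12/ε)^{1/2}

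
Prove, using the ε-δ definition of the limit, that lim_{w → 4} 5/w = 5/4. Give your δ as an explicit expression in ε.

Let ε > 0. We seek δ > 0 such that 0 < |w − 4| < δ implies |5/w − (5/4)| < ε.
|5/w − (5/4)| = 5·|4 − w|/(4·|w|) = 5|w − 4|/(4|w|).
Restrict δ ≤ 2. Then |w − 4| < 2 gives |w| > 2, so 4|w| > 8.
Then |5/w − (5/4)| < 5|w − 4|/8, which is < ε when |w − 4| < (8/5)ε.
Take δ = min(2, (8/5)ε). Then 0 < |w − 4| < δ gives both |w − 4| < 2 and |w − 4| < (8/5)ε, so |5/w − (5/4)| < ε.

δ = min(2, (8/5)ε)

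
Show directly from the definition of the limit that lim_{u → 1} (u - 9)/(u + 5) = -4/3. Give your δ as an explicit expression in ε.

Let ε > 0. We want δ > 0 with 0 < |u − 1| < δ ⇒ |(u - 9)/(u + 5) + 4/3| < ε.
Combining over a common denominator, (u - 9)/(u + 5) + 4/3 = [(u - 9)·6 − (-8)·(u + 5)] / [6·(u + 5)] = 14(u − 1) / (6(u + 5)).
So |(u - 9)/(u + 5) + 4/3| = 14|u − 1| / (6·|u + 5|).
Require δ ≤ 3, so |u + 5| ≥ |6| − |u − 1| > 6 − 3 = 3.
Hence |(u - 9)/(u + 5) + 4/3| < 14|u − 1|/(6·3) = (7/9)|u − 1|, which is < ε once |u − 1| < (9/7)ε.
Take δ = min(3, (9/7)ε). Then 0 < |u − 1| < δ forces both bounds, so |(u - 9)/(u + 5) + 4/3| < ε.

δ = min(3, (9/7)ε)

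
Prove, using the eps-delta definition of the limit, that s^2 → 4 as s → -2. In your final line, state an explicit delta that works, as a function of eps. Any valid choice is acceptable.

delta = min(1, eps/5)

Let eps > 0. We seek delta > 0 with 0 < |s + 2| < delta ⇒ |s^2 − 4| < eps.
Factor: s^2 − 4 = (s + 2)(s - 2), so |s^2 − 4| = |s + 2|·|s - 2|.
Impose delta ≤ 1 so that |s| < 3; then |s - 2| ≤ 5.
Hence |s^2 − 4| ≤ 5|s + 2|, which is < eps once |s + 2| < eps/5.
Take delta = min(1, eps/5). If 0 < |s + 2| < delta then both bounds hold and |s^2 − 4| ≤ 5|s + 2| < 5·(eps/5) = eps.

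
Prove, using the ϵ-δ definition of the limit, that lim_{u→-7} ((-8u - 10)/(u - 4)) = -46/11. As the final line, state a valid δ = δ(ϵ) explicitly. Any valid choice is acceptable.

δ = min(11/2, (121/84)ϵ)

Let ϵ > 0. We want δ > 0 with 0 < |u + 7| < δ ⇒ |(-8u - 10)/(u - 4) + 46/11| < ϵ.
Combining over a common denominator, (-8u - 10)/(u - 4) + 46/11 = [(-8u - 10)·(-11) − 46·(u - 4)] / [(-11)·(u - 4)] = 42(u + 7) / ((-11)(u - 4)).
So |(-8u - 10)/(u - 4) + 46/11| = 42|u + 7| / (11·|u − 4|).
Restrict δ ≤ 11/2. Then |u + 7| < 11/2 gives |u − 4| = |(u + 7) + (-11)| ≥ 11 − 11/2 = 11/2.
Hence |(-8u - 10)/(u - 4) + 46/11| < 42|u + 7|/(11·(11/2)) = (84/121)|u + 7|, which is < ϵ once |u + 7| < (121/84)ϵ.
Take δ = min(11/2, (121/84)ϵ). Then 0 < |u + 7| < δ forces both bounds, so |(-8u - 10)/(u - 4) + 46/11| < ϵ.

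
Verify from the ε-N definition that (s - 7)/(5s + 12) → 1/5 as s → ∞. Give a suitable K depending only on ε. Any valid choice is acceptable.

Suppose ε > 0. We seek K > 0 such that s > K implies |(s - 7)/(5s + 12) − (1/5)| < ε.
(s - 7)/(5s + 12) − (1/5) = (5(s - 7) − (5s + 12)) / (5(5s + 12)) = -47/(5(5s + 12)).
For s > 0 we have 5s + 12 > 5s, so |(s - 7)/(5s + 12) − (1/5)| = 47/(5(5s + 12)) < 47/(5·5s) = (47/25)/s.
Thus |(s - 7)/(5s + 12) − (1/5)| < ε whenever s > (47/25)/ε.
Take K = (47/25)/ε. If s > K then |(s - 7)/(5s + 12) − (1/5)| < (47/25)/s < ε.

K = (47/25)/ε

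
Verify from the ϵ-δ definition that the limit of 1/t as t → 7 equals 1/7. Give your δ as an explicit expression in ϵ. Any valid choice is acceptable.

Suppose ϵ > 0. We seek δ > 0 such that 0 < |t − 7| < δ implies |1/t − (1/7)| < ϵ.
|1/t − (1/7)| = |7 − t|/(7·|t|) = |t − 7|/(7|t|).
Restrict δ ≤ 7/2. Then |t − 7| < 7/2 gives |t| > 7/2, so 7|t| > 49/2.
Then |1/t − (1/7)| < |t − 7|/(49/2), which is < ϵ when |t − 7| < (49/2)ϵ.
Take δ = min(7/2, (49/2)ϵ). Then 0 < |t − 7| < δ gives both |t − 7| < 7/2 and |t − 7| < (49/2)ϵ, so |1/t − (1/7)| < ϵ.

δ = min(7/2, (49/2)ϵ)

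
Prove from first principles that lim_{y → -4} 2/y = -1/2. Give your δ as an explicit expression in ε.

δ = min(2, 4ε)

Fix ε > 0. We seek δ > 0 such that 0 < |y + 4| < δ implies |2/y + 1/2| < ε.
|2/y + 1/2| = 2·|-4 − y|/(4·|y|) = 2|y + 4|/(4|y|).
Require δ ≤ 2 so that |y| > 4 − 2 = 2, hence 4|y| > 8.
Then |2/y + 1/2| < 2|y + 4|/8, which is < ε when |y + 4| < 4ε.
Take δ = min(2, 4ε). Then 0 < |y + 4| < δ gives both |y + 4| < 2 and |y + 4| < 4ε, so |2/y + 1/2| < ε.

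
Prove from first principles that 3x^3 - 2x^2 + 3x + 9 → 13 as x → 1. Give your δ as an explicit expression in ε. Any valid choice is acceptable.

δ = min(1, ε/18)

Let ε > 0. We want δ > 0 such that 0 < |x − 1| < δ implies |(3x^3 - 2x^2 + 3x + 9) − 13| < ε.
(3x^3 - 2x^2 + 3x + 9) − 13 = 3x^3 - 2x^2 + 3x - 4 = (x − 1)(3x^2 + x + 4).
So |(3x^3 - 2x^2 + 3x + 9) − 13| = |x − 1|·|3x^2 + x + 4|.
Require δ ≤ 1. Then |x − 1| < 1 gives |x| < 2, and by the triangle inequality |3x^2 + x + 4| ≤ 3·2^2 + 2 + 4 = 18.
Hence |(3x^3 - 2x^2 + 3x + 9) − 13| ≤ 18|x − 1| < ε provided |x − 1| < ε/18.
Take δ = min(1, ε/18). Then 0 < |x − 1| < δ gives both |x − 1| < 1 and |x − 1| < ε/18, so |(3x^3 - 2x^2 + 3x + 9) − 13| < ε.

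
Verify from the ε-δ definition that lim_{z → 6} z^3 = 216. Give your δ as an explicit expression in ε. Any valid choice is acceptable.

δ = min(1, ε/127)

Suppose ε > 0. We seek δ > 0 with 0 < |z − 6| < δ ⇒ |z^3 − 216| < ε.
Factor: z^3 − 216 = (z − 6)(z^2 + 6z + 36), so |z^3 − 216| = |z − 6|·|z^2 + 6z + 36|.
Restrict δ ≤ 1. Then |z − 6| < 1 gives |z| < 7, so by the triangle inequality |z^2 + 6z + 36| ≤ 7^2 + 6·7 + 36 = 127.
Hence |z^3 − 216| ≤ 127|z − 6|, which is < ε once |z − 6| < ε/127.
Take δ = min(1, ε/127). If 0 < |z − 6| < δ then both bounds hold and |z^3 − 216| ≤ 127|z − 6| < 127·(ε/127) = ε.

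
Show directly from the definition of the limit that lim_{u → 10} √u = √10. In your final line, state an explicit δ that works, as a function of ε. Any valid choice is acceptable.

δ = min(10, √10·ε)

Let ε > 0. We want δ > 0 such that 0 < |u − 10| < δ implies |√u − √10| < ε.
Multiplying by the conjugate, |√u − √10| = |u − 10|/(√u + √10).
Restrict δ ≤ 10 so that |u − 10| < 10 forces u > 0, and then √u + √10 > √10.
Hence |√u − √10| < |u − 10|/√10, which is < ε once |u − 10| < √10·ε.
Take δ = min(10, √10·ε). If 0 < |u − 10| < δ then u > 0 and |√u − √10| < |u − 10|/√10 < ε.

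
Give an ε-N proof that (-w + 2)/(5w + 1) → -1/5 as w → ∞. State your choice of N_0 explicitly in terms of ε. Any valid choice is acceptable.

N_0 = (11/25)/ε

Fix ε > 0. We seek N_0 > 0 such that w > N_0 implies |(-w + 2)/(5w + 1) + 1/5| < ε.
(-w + 2)/(5w + 1) + 1/5 = (5(-w + 2) − (-1)(5w + 1)) / (5(5w + 1)) = 11/(5(5w + 1)).
For w > 0 we have 5w + 1 > 5w, so |(-w + 2)/(5w + 1) + 1/5| = 11/(5(5w + 1)) < 11/(5·5w) = (11/25)/w.
Thus |(-w + 2)/(5w + 1) + 1/5| < ε whenever w > (11/25)/ε.
Take N_0 = (11/25)/ε. If w > N_0 then |(-w + 2)/(5w + 1) + 1/5| < (11/25)/w < ε.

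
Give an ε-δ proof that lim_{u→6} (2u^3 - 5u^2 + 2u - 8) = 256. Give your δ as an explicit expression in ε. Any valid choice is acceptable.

Fix ε > 0. We want δ > 0 such that 0 < |u − 6| < δ implies |(2u^3 - 5u^2 + 2u - 8) − 256| < ε.
(2u^3 - 5u^2 + 2u - 8) − 256 = 2u^3 - 5u^2 + 2u - 264 = (u − 6)(2u^2 + 7u + 44).
So |(2u^3 - 5u^2 + 2u - 8) − 256| = |u − 6|·|2u^2 + 7u + 44|.
Assume first that |u − 6| < 1, so |u| < 7. Then |2u^2 + 7u + 44| ≤ 2·7^2 + 7·7 + 44 = 191.
Hence |(2u^3 - 5u^2 + 2u - 8) − 256| ≤ 191|u − 6| < ε provided |u − 6| < ε/191.
Take δ = min(1, ε/191). Then 0 < |u − 6| < δ gives both |u − 6| < 1 and |u − 6| < ε/191, so |(2u^3 - 5u^2 + 2u - 8) − 256| < ε.

δ = min(1, ε/191)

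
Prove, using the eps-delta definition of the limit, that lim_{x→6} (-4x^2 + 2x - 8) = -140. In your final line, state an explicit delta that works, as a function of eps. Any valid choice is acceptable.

Let eps > 0 be given. We want delta > 0 such that 0 < |x − 6| < delta implies |(-4x^2 + 2x - 8) + 140| < eps.
(-4x^2 + 2x - 8) + 140 = -4x^2 + 2x + 132 = (x − 6)(-4x - 22).
So |(-4x^2 + 2x - 8) + 140| = |x − 6|·|-4x - 22|.
Require delta ≤ 1. Then |x − 6| < 1 gives |x| < 7, and by the triangle inequality |-4x - 22| ≤ 4·7 + 22 = 50.
Hence |(-4x^2 + 2x - 8) + 140| ≤ 50|x − 6| < eps provided |x − 6| < eps/50.
Take delta = min(1, eps/50). Then 0 < |x − 6| < delta gives both |x − 6| < 1 and |x − 6| < eps/50, so |(-4x^2 + 2x - 8) + 140| < eps.

delta = min(1, eps/50)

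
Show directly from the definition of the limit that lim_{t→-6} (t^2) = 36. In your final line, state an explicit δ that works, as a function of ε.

Fix ε > 0. We seek δ > 0 with 0 < |t + 6| < δ ⇒ |t^2 − 36| < ε.
Factor: t^2 − 36 = (t + 6)(t - 6), so |t^2 − 36| = |t + 6|·|t - 6|.
Impose δ ≤ 1 so that |t| < 7; then |t - 6| ≤ 13.
Hence |t^2 − 36| ≤ 13|t + 6|, which is < ε once |t + 6| < ε/13.
Take δ = min(1, ε/13). If 0 < |t + 6| < δ then both bounds hold and |t^2 − 36| ≤ 13|t + 6| < 13·(ε/13) = ε.

δ = min(1, ε/13)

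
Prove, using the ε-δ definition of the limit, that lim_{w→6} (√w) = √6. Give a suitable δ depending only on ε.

Fix ε > 0. We want δ > 0 such that 0 < |w − 6| < δ implies |√w − √6| < ε.
Multiplying by the conjugate, |√w − √6| = |w − 6|/(√w + √6).
Restrict δ ≤ 6 so that |w − 6| < 6 forces w > 0, and then √w + √6 > √6.
Hence |√w − √6| < |w − 6|/√6, which is < ε once |w − 6| < √6·ε.
Take δ = min(6, √6·ε). If 0 < |w − 6| < δ then w > 0 and |√w − √6| < |w − 6|/√6 < ε.

δ = min(6, √6·ε)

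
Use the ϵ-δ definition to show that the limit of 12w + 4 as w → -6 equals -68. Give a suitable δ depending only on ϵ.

Let ϵ > 0. We need δ > 0 so that 0 < |w + 6| < δ implies |(12w + 4) + 68| < ϵ.
|(12w + 4) + 68| = |12w + 72| = 12|w + 6|.
So 12|w + 6| < ϵ exactly when |w + 6| < ϵ/12.
Take δ = ϵ/12. If 0 < |w + 6| < δ then |(12w + 4) + 68| = 12|w + 6| < 12·(ϵ/12) = ϵ.

δ = ϵ/12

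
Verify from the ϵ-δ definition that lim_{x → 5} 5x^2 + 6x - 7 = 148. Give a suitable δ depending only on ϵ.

Let ϵ > 0. We want δ > 0 such that 0 < |x − 5| < δ implies |(5x^2 + 6x - 7) − 148| < ϵ.
(5x^2 + 6x - 7) − 148 = 5x^2 + 6x - 155 = (x − 5)(5x + 31).
So |(5x^2 + 6x - 7) − 148| = |x − 5|·|5x + 31|.
Require δ ≤ 2. Then |x − 5| < 2 gives |x| < 7, and by the triangle inequality |5x + 31| ≤ 5·7 + 31 = 66.
Hence |(5x^2 + 6x - 7) − 148| ≤ 66|x − 5| < ϵ provided |x − 5| < ϵ/66.
Take δ = min(2, ϵ/66). Then 0 < |x − 5| < δ gives both |x − 5| < 2 and |x − 5| < ϵ/66, so |(5x^2 + 6x - 7) − 148| < ϵ.

δ = min(2, ϵ/66)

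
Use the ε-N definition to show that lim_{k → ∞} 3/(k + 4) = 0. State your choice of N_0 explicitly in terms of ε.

N_0 = 3/ε

Fix ε > 0. For k ≥ 1, |3/(k + 4) − 0| = 3/(k + 4) ≤ 3/k.
We need 3/k < ε, i.e. k > 3/ε.
Take N_0 = 3/ε. If k > N_0 then |3/(k + 4)| ≤ 3/k < ε.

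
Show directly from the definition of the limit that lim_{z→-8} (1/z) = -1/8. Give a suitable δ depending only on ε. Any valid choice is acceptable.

δ = min(4, 32ε)

Let ε > 0. We seek δ > 0 such that 0 < |z + 8| < δ implies |1/z + 1/8| < ε.
|1/z + 1/8| = |-8 − z|/(8·|z|) = |z + 8|/(8|z|).
Restrict δ ≤ 4. Then |z + 8| < 4 gives |z| > 4, so 8|z| > 32.
Then |1/z + 1/8| < |z + 8|/32, which is < ε when |z + 8| < 32ε.
Take δ = min(4, 32ε). Then 0 < |z + 8| < δ gives both |z + 8| < 4 and |z + 8| < 32ε, so |1/z + 1/8| < ε.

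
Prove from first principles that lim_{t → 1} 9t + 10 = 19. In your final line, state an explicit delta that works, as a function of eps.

Let eps > 0 be given. We need delta > 0 so that 0 < |t − 1| < delta implies |(9t + 10) − 19| < eps.
Since (9t + 10) − 19 = 9(t − 1), we have |(9t + 10) − 19| = 9|t − 1|.
So 9|t − 1| < eps exactly when |t − 1| < eps/9.
Take delta = eps/9. If 0 < |t − 1| < delta then |(9t + 10) − 19| = 9|t − 1| < 9·(eps/9) = eps.

delta = eps/9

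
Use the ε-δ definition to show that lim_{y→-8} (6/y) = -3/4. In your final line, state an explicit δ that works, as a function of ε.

δ = min(4, (16/3)ε)

Let ε > 0 be given. We seek δ > 0 such that 0 < |y + 8| < δ implies |6/y + 3/4| < ε.
|6/y + 3/4| = 6·|-8 − y|/(8·|y|) = 6|y + 8|/(8|y|).
Restrict δ ≤ 4. Then |y + 8| < 4 gives |y| > 4, so 8|y| > 32.
Then |6/y + 3/4| < 6|y + 8|/32, which is < ε when |y + 8| < (16/3)ε.
Take δ = min(4, (16/3)ε). Then 0 < |y + 8| < δ gives both |y + 8| < 4 and |y + 8| < (16/3)ε, so |6/y + 3/4| < ε.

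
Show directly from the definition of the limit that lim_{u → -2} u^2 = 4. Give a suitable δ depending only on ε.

Let ε > 0. We seek δ > 0 with 0 < |u + 2| < δ ⇒ |u^2 − 4| < ε.
Factor: u^2 − 4 = (u + 2)(u - 2), so |u^2 − 4| = |u + 2|·|u - 2|.
Restrict δ ≤ 2. Then |u + 2| < 2 gives |u| < 4, so by the triangle inequality |u - 2| ≤ 4 + 2 = 6.
Hence |u^2 − 4| ≤ 6|u + 2|, which is < ε once |u + 2| < ε/6.
Take δ = min(2, ε/6). If 0 < |u + 2| < δ then both bounds hold and |u^2 − 4| ≤ 6|u + 2| < 6·(ε/6) = ε.

δ = min(2, ε/6)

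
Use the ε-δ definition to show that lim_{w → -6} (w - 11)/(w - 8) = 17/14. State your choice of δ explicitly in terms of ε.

Let ε > 0 be given. We want δ > 0 with 0 < |w + 6| < δ ⇒ |(w - 11)/(w - 8) − (17/14)| < ε.
Combining over a common denominator, (w - 11)/(w - 8) − (17/14) = [(w - 11)·(-14) − (-17)·(w - 8)] / [(-14)·(w - 8)] = 3(w + 6) / ((-14)(w - 8)).
So |(w - 11)/(w - 8) − (17/14)| = 3|w + 6| / (14·|w − 8|).
Restrict δ ≤ 7. Then |w + 6| < 7 gives |w − 8| = |(w + 6) + (-14)| ≥ 14 − 7 = 7.
Hence |(w - 11)/(w - 8) − (17/14)| < 3|w + 6|/(14·7) = (3/98)|w + 6|, which is < ε once |w + 6| < (98/3)ε.
Take δ = min(7, (98/3)ε). Then 0 < |w + 6| < δ forces both bounds, so |(w - 11)/(w - 8) − (17/14)| < ε.

δ = min(7, (98/3)ε)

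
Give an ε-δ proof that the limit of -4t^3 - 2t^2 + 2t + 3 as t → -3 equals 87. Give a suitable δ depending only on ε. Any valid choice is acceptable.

δ = min(2, ε/178)

Let ε > 0. We want δ > 0 such that 0 < |t + 3| < δ implies |(-4t^3 - 2t^2 + 2t + 3) − 87| < ε.
(-4t^3 - 2t^2 + 2t + 3) − 87 = -4t^3 - 2t^2 + 2t - 84 = (t + 3)(-4t^2 + 10t - 28).
So |(-4t^3 - 2t^2 + 2t + 3) − 87| = |t + 3|·|-4t^2 + 10t - 28|.
Require δ ≤ 2. Then |t + 3| < 2 gives |t| < 5, and by the triangle inequality |-4t^2 + 10t - 28| ≤ 4·5^2 + 10·5 + 28 = 178.
Hence |(-4t^3 - 2t^2 + 2t + 3) − 87| ≤ 178|t + 3| < ε provided |t + 3| < ε/178.
Take δ = min(2, ε/178). Then 0 < |t + 3| < δ gives both |t + 3| < 2 and |t + 3| < ε/178, so |(-4t^3 - 2t^2 + 2t + 3) − 87| < ε.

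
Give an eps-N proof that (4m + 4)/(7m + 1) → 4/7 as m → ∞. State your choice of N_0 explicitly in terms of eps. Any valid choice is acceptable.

N_0 = (24/49)/eps

Let eps > 0. For m ≥ 1, |(4m + 4)/(7m + 1) − (4/7)| = |24|/(7(7m + 1)) = 24/(7(7m + 1)).
Since 7m + 1 ≥ 7m for m ≥ 1, this is ≤ 24/(7·7m) = (24/49)/m.
So |(4m + 4)/(7m + 1) − (4/7)| < eps whenever m > (24/49)/eps.
Take N_0 = (24/49)/eps. If m > N_0 then |(4m + 4)/(7m + 1) − (4/7)| ≤ (24/49)/m < eps.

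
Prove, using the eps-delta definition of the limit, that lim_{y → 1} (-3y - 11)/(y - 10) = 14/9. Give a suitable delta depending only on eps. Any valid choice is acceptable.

Suppose eps > 0. We want delta > 0 with 0 < |y − 1| < delta ⇒ |(-3y - 11)/(y - 10) − (14/9)| < eps.
Combining over a common denominator, (-3y - 11)/(y - 10) − (14/9) = [(-3y - 11)·(-9) − (-14)·(y - 10)] / [(-9)·(y - 10)] = 41(y − 1) / ((-9)(y - 10)).
So |(-3y - 11)/(y - 10) − (14/9)| = 41|y − 1| / (9·|y − 10|).
Restrict delta ≤ 9/2. Then |y − 1| < 9/2 gives |y − 10| = |(y − 1) + (-9)| ≥ 9 − 9/2 = 9/2.
Hence |(-3y - 11)/(y - 10) − (14/9)| < 41|y − 1|/(9·(9/2)) = (82/81)|y − 1|, which is < eps once |y − 1| < (81/82)eps.
Take delta = min(9/2, (81/82)eps). Then 0 < |y − 1| < delta forces both bounds, so |(-3y - 11)/(y - 10) − (14/9)| < eps.

delta = min(9/2, (81/82)eps)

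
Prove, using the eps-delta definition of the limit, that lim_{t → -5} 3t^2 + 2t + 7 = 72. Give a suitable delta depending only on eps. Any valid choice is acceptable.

delta = min(1, eps/31)

Fix eps > 0. We want delta > 0 such that 0 < |t + 5| < delta implies |(3t^2 + 2t + 7) − 72| < eps.
(3t^2 + 2t + 7) − 72 = 3t^2 + 2t - 65 = (t + 5)(3t - 13).
So |(3t^2 + 2t + 7) − 72| = |t + 5|·|3t - 13|.
Assume first that |t + 5| < 1, so |t| < 6. Then |3t - 13| ≤ 3·6 + 13 = 31.
Hence |(3t^2 + 2t + 7) − 72| ≤ 31|t + 5| < eps provided |t + 5| < eps/31.
Take delta = min(1, eps/31). Then 0 < |t + 5| < delta gives both |t + 5| < 1 and |t + 5| < eps/31, so |(3t^2 + 2t + 7) − 72| < eps.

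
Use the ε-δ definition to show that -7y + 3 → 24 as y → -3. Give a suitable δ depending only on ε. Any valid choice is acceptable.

δ = ε/7

Let ε > 0. We need δ > 0 so that 0 < |y + 3| < δ implies |(-7y + 3) − 24| < ε.
|(-7y + 3) − 24| = |-7y - 21| = 7|y + 3|.
Thus it suffices that |y + 3| < ε/7.
Choosing δ = ε/7 gives |(-7y + 3) − 24| = 7|y + 3| < ε whenever |y + 3| < δ.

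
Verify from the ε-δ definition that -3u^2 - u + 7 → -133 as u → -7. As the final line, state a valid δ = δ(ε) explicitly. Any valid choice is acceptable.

δ = min(1, ε/44)

Suppose ε > 0. We want δ > 0 such that 0 < |u + 7| < δ implies |(-3u^2 - u + 7) + 133| < ε.
(-3u^2 - u + 7) + 133 = -3u^2 - u + 140 = (u + 7)(-3u + 20).
So |(-3u^2 - u + 7) + 133| = |u + 7|·|-3u + 20|.
Assume first that |u + 7| < 1, so |u| < 8. Then |-3u + 20| ≤ 3·8 + 20 = 44.
Hence |(-3u^2 - u + 7) + 133| ≤ 44|u + 7| < ε provided |u + 7| < ε/44.
Take δ = min(1, ε/44). Then 0 < |u + 7| < δ gives both |u + 7| < 1 and |u + 7| < ε/44, so |(-3u^2 - u + 7) + 133| < ε.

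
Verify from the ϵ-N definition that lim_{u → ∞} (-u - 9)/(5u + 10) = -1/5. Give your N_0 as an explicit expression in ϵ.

N_0 = (7/5)/ϵ

Let ϵ > 0 be given. We seek N_0 > 0 such that u > N_0 implies |(-u - 9)/(5u + 10) + 1/5| < ϵ.
(-u - 9)/(5u + 10) + 1/5 = (5(-u - 9) − (-1)(5u + 10)) / (5(5u + 10)) = -35/(5(5u + 10)).
For u > 0 we have 5u + 10 > 5u, so |(-u - 9)/(5u + 10) + 1/5| = 35/(5(5u + 10)) < 35/(5·5u) = (7/5)/u.
Thus |(-u - 9)/(5u + 10) + 1/5| < ϵ whenever u > (7/5)/ϵ.
Take N_0 = (7/5)/ϵ. If u > N_0 then |(-u - 9)/(5u + 10) + 1/5| < (7/5)/u < ϵ.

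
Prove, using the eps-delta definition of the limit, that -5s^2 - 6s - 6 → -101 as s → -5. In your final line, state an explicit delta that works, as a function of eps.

delta = min(2, eps/54)

Let eps > 0 be given. We want delta > 0 such that 0 < |s + 5| < delta implies |(-5s^2 - 6s - 6) + 101| < eps.
(-5s^2 - 6s - 6) + 101 = -5s^2 - 6s + 95 = (s + 5)(-5s + 19).
So |(-5s^2 - 6s - 6) + 101| = |s + 5|·|-5s + 19|.
Require delta ≤ 2. Then |s + 5| < 2 gives |s| < 7, and by the triangle inequality |-5s + 19| ≤ 5·7 + 19 = 54.
Hence |(-5s^2 - 6s - 6) + 101| ≤ 54|s + 5| < eps provided |s + 5| < eps/54.
Choosing delta = min(2, eps/54) ensures both conditions, hence |(-5s^2 - 6s - 6) + 101| < eps.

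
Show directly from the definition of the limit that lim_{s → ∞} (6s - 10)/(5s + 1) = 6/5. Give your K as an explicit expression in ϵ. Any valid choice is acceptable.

Fix ϵ > 0. We seek K > 0 such that s > K implies |(6s - 10)/(5s + 1) − (6/5)| < ϵ.
(6s - 10)/(5s + 1) − (6/5) = (5(6s - 10) − 6(5s + 1)) / (5(5s + 1)) = -56/(5(5s + 1)).
For s > 0 we have 5s + 1 > 5s, so |(6s - 10)/(5s + 1) − (6/5)| = 56/(5(5s + 1)) < 56/(5·5s) = (56/25)/s.
Thus |(6s - 10)/(5s + 1) − (6/5)| < ϵ whenever s > (56/25)/ϵ.
Take K = (56/25)/ϵ. If s > K then |(6s - 10)/(5s + 1) − (6/5)| < (56/25)/s < ϵ.

K = (56/25)/ϵ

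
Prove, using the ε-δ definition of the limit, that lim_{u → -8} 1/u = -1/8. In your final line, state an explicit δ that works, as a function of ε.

δ = min(4, 32ε)

Suppose ε > 0. We seek δ > 0 such that 0 < |u + 8| < δ implies |1/u + 1/8| < ε.
|1/u + 1/8| = |-8 − u|/(8·|u|) = |u + 8|/(8|u|).
Restrict δ ≤ 4. Then |u + 8| < 4 gives |u| > 4, so 8|u| > 32.
Then |1/u + 1/8| < |u + 8|/32, which is < ε when |u + 8| < 32ε.
Take δ = min(4, 32ε). Then 0 < |u + 8| < δ gives both |u + 8| < 4 and |u + 8| < 32ε, so |1/u + 1/8| < ε.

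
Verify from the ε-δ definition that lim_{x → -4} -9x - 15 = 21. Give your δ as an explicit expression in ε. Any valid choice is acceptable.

δ = ε/9

Let ε > 0 be given. We need δ > 0 so that 0 < |x + 4| < δ implies |(-9x - 15) − 21| < ε.
Since (-9x - 15) − 21 = -9(x + 4), we have |(-9x - 15) − 21| = 9|x + 4|.
Thus it suffices that |x + 4| < ε/9.
Choosing δ = ε/9 gives |(-9x - 15) − 21| = 9|x + 4| < ε whenever |x + 4| < δ.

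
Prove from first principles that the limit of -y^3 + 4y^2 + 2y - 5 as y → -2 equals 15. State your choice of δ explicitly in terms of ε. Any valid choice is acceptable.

δ = min(1, ε/37)

Suppose ε > 0. We want δ > 0 such that 0 < |y + 2| < δ implies |(-y^3 + 4y^2 + 2y - 5) − 15| < ε.
(-y^3 + 4y^2 + 2y - 5) − 15 = -y^3 + 4y^2 + 2y - 20 = (y + 2)(-y^2 + 6y - 10).
So |(-y^3 + 4y^2 + 2y - 5) − 15| = |y + 2|·|-y^2 + 6y - 10|.
Assume first that |y + 2| < 1, so |y| < 3. Then |-y^2 + 6y - 10| ≤ 3^2 + 6·3 + 10 = 37.
Hence |(-y^3 + 4y^2 + 2y - 5) − 15| ≤ 37|y + 2| < ε provided |y + 2| < ε/37.
Take δ = min(1, ε/37). Then 0 < |y + 2| < δ gives both |y + 2| < 1 and |y + 2| < ε/37, so |(-y^3 + 4y^2 + 2y - 5) − 15| < ε.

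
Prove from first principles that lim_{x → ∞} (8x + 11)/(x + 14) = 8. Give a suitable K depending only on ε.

K = 101/ε

Let ε > 0. We seek K > 0 such that x > K implies |(8x + 11)/(x + 14) − 8| < ε.
(8x + 11)/(x + 14) − 8 = ((8x + 11) − 8(x + 14)) / ((x + 14)) = -101/((x + 14)).
For x > 0 we have x + 14 > x, so |(8x + 11)/(x + 14) − 8| = 101/((x + 14)) < 101/(x) = 101/x.
Thus |(8x + 11)/(x + 14) − 8| < ε whenever x > 101/ε.
Take K = 101/ε. If x > K then |(8x + 11)/(x + 14) − 8| < 101/x < ε.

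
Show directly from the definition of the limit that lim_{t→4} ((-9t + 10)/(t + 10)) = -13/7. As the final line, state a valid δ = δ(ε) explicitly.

Suppose ε > 0. We want δ > 0 with 0 < |t − 4| < δ ⇒ |(-9t + 10)/(t + 10) + 13/7| < ε.
Combining over a common denominator, (-9t + 10)/(t + 10) + 13/7 = [(-9t + 10)·14 − (-26)·(t + 10)] / [14·(t + 10)] = -100(t − 4) / (14(t + 10)).
So |(-9t + 10)/(t + 10) + 13/7| = 100|t − 4| / (14·|t + 10|).
Restrict δ ≤ 7. Then |t − 4| < 7 gives |t + 10| = |(t − 4) + 14| ≥ 14 − 7 = 7.
Hence |(-9t + 10)/(t + 10) + 13/7| < 100|t − 4|/(14·7) = (50/49)|t − 4|, which is < ε once |t − 4| < (49/50)ε.
Take δ = min(7, (49/50)ε). Then 0 < |t − 4| < δ forces both bounds, so |(-9t + 10)/(t + 10) + 13/7| < ε.

δ = min(7, (49/50)ε)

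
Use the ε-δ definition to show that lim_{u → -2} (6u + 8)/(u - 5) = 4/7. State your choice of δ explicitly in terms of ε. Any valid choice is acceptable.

δ = min(7/2, (49/76)ε)

Let ε > 0 be given. We want δ > 0 with 0 < |u + 2| < δ ⇒ |(6u + 8)/(u - 5) − (4/7)| < ε.
Combining over a common denominator, (6u + 8)/(u - 5) − (4/7) = [(6u + 8)·(-7) − (-4)·(u - 5)] / [(-7)·(u - 5)] = -38(u + 2) / ((-7)(u - 5)).
So |(6u + 8)/(u - 5) − (4/7)| = 38|u + 2| / (7·|u − 5|).
Require δ ≤ 7/2, so |u − 5| ≥ |-7| − |u + 2| > 7 − 7/2 = 7/2.
Hence |(6u + 8)/(u - 5) − (4/7)| < 38|u + 2|/(7·(7/2)) = (76/49)|u + 2|, which is < ε once |u + 2| < (49/76)ε.
Take δ = min(7/2, (49/76)ε). Then 0 < |u + 2| < δ forces both bounds, so |(6u + 8)/(u - 5) − (4/7)| < ε.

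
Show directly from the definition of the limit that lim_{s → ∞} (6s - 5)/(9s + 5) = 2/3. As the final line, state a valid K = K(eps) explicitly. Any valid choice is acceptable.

K = (25/27)/eps

Let eps > 0. We seek K > 0 such that s > K implies |(6s - 5)/(9s + 5) − (2/3)| < eps.
(6s - 5)/(9s + 5) − (2/3) = (9(6s - 5) − 6(9s + 5)) / (9(9s + 5)) = -75/(9(9s + 5)).
For s > 0 we have 9s + 5 > 9s, so |(6s - 5)/(9s + 5) − (2/3)| = 75/(9(9s + 5)) < 75/(9·9s) = (25/27)/s.
Thus |(6s - 5)/(9s + 5) − (2/3)| < eps whenever s > (25/27)/eps.
Take K = (25/27)/eps. If s > K then |(6s - 5)/(9s + 5) − (2/3)| < (25/27)/s < eps.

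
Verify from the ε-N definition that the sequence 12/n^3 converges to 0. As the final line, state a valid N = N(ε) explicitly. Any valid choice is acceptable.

N = (12/ε)^{1/3}

Fix ε > 0. For n ≥ 1, |12/n^3 − 0| = 12/n^3.
12/n^3 < ε ⇔ n^3 > 12/ε ⇔ n > (12/ε)^{1/3}.
Take N = (12/ε)^{1/3}. Then n > N implies 12/n^3 < ε.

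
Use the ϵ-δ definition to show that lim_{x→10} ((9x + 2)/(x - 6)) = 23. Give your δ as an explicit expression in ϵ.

δ = min(2, (1/7)ϵ)

Let ϵ > 0 be given. We want δ > 0 with 0 < |x − 10| < δ ⇒ |(9x + 2)/(x - 6) − 23| < ϵ.
Combining over a common denominator, (9x + 2)/(x - 6) − 23 = [(9x + 2)·4 − 92·(x - 6)] / [4·(x - 6)] = -56(x − 10) / (4(x - 6)).
So |(9x + 2)/(x - 6) − 23| = 56|x − 10| / (4·|x − 6|).
Require δ ≤ 2, so |x − 6| ≥ |4| − |x − 10| > 4 − 2 = 2.
Hence |(9x + 2)/(x - 6) − 23| < 56|x − 10|/(4·2) = 7|x − 10|, which is < ϵ once |x − 10| < (1/7)ϵ.
Take δ = min(2, (1/7)ϵ). Then 0 < |x − 10| < δ forces both bounds, so |(9x + 2)/(x - 6) − 23| < ϵ.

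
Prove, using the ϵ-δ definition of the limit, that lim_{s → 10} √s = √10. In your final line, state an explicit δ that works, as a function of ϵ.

Fix ϵ > 0. We want δ > 0 such that 0 < |s − 10| < δ implies |√s − √10| < ϵ.
Multiplying by the conjugate, |√s − √10| = |s − 10|/(√s + √10).
Restrict δ ≤ 10 so that |s − 10| < 10 forces s > 0, and then √s + √10 > √10.
Hence |√s − √10| < |s − 10|/√10, which is < ϵ once |s − 10| < √10·ϵ.
Take δ = min(10, √10·ϵ). If 0 < |s − 10| < δ then s > 0 and |√s − √10| < |s − 10|/√10 < ϵ.

δ = min(10, √10·ϵ)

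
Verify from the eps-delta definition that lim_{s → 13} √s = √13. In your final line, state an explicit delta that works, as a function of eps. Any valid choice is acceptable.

Fix eps > 0. We want delta > 0 such that 0 < |s − 13| < delta implies |√s − √13| < eps.
Rationalise: √s − √13 = (s − 13)/(√s + √13), so |√s − √13| = |s − 13|/(√s + √13).
Restrict delta ≤ 13 so that |s − 13| < 13 forces s > 0, and then √s + √13 > √13.
Hence |√s − √13| < |s − 13|/√13, which is < eps once |s − 13| < √13·eps.
Take delta = min(13, √13·eps). If 0 < |s − 13| < delta then s > 0 and |√s − √13| < |s − 13|/√13 < eps.

delta = min(13, √13·eps)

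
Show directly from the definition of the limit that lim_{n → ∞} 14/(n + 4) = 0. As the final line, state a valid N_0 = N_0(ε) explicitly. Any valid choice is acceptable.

N_0 = 14/ε

Let ε > 0 be given. For n ≥ 1, |14/(n + 4) − 0| = 14/(n + 4) ≤ 14/n.
We need 14/n < ε, i.e. n > 14/ε.
Take N_0 = 14/ε. If n > N_0 then |14/(n + 4)| ≤ 14/n < ε.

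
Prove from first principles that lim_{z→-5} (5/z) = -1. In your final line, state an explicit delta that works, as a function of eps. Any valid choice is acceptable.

delta = min(5/2, (5/2)eps)

Suppose eps > 0. We seek delta > 0 such that 0 < |z + 5| < delta implies |5/z + 1| < eps.
|5/z + 1| = 5·|-5 − z|/(5·|z|) = 5|z + 5|/(5|z|).
Restrict delta ≤ 5/2. Then |z + 5| < 5/2 gives |z| > 5/2, so 5|z| > 25/2.
Then |5/z + 1| < 5|z + 5|/(25/2), which is < eps when |z + 5| < (5/2)eps.
Take delta = min(5/2, (5/2)eps). Then 0 < |z + 5| < delta gives both |z + 5| < 5/2 and |z + 5| < (5/2)eps, so |5/z + 1| < eps.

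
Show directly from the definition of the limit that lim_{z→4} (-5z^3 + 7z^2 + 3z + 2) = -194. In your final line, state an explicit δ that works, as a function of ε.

Fix ε > 0. We want δ > 0 such that 0 < |z − 4| < δ implies |(-5z^3 + 7z^2 + 3z + 2) + 194| < ε.
(-5z^3 + 7z^2 + 3z + 2) + 194 = -5z^3 + 7z^2 + 3z + 196 = (z − 4)(-5z^2 - 13z - 49).
So |(-5z^3 + 7z^2 + 3z + 2) + 194| = |z − 4|·|-5z^2 - 13z - 49|.
Require δ ≤ 1. Then |z − 4| < 1 gives |z| < 5, and by the triangle inequality |-5z^2 - 13z - 49| ≤ 5·5^2 + 13·5 + 49 = 239.
Hence |(-5z^3 + 7z^2 + 3z + 2) + 194| ≤ 239|z − 4| < ε provided |z − 4| < ε/239.
Choosing δ = min(1, ε/239) ensures both conditions, hence |(-5z^3 + 7z^2 + 3z + 2) + 194| < ε.

δ = min(1, ε/239)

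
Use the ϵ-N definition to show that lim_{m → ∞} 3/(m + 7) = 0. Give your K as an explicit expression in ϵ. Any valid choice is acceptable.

Let ϵ > 0. For m ≥ 1, |3/(m + 7) − 0| = 3/(m + 7) ≤ 3/m.
We need 3/m < ϵ, i.e. m > 3/ϵ.
Take K = 3/ϵ. If m > K then |3/(m + 7)| ≤ 3/m < ϵ.

K = 3/ϵ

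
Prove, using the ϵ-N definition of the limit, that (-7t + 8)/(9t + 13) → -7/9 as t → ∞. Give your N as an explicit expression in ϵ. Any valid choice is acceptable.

Fix ϵ > 0. We seek N > 0 such that t > N implies |(-7t + 8)/(9t + 13) + 7/9| < ϵ.
(-7t + 8)/(9t + 13) + 7/9 = (9(-7t + 8) − (-7)(9t + 13)) / (9(9t + 13)) = 163/(9(9t + 13)).
For t > 0 we have 9t + 13 > 9t, so |(-7t + 8)/(9t + 13) + 7/9| = 163/(9(9t + 13)) < 163/(9·9t) = (163/81)/t.
Thus |(-7t + 8)/(9t + 13) + 7/9| < ϵ whenever t > (163/81)/ϵ.
Take N = (163/81)/ϵ. If t > N then |(-7t + 8)/(9t + 13) + 7/9| < (163/81)/t < ϵ.

N = (163/81)/ϵ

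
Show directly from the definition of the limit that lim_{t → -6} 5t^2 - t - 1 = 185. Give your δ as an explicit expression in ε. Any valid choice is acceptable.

Fix ε > 0. We want δ > 0 such that 0 < |t + 6| < δ implies |(5t^2 - t - 1) − 185| < ε.
(5t^2 - t - 1) − 185 = 5t^2 - t - 186 = (t + 6)(5t - 31).
So |(5t^2 - t - 1) − 185| = |t + 6|·|5t - 31|.
Require δ ≤ 2. Then |t + 6| < 2 gives |t| < 8, and by the triangle inequality |5t - 31| ≤ 5·8 + 31 = 71.
Hence |(5t^2 - t - 1) − 185| ≤ 71|t + 6| < ε provided |t + 6| < ε/71.
Choosing δ = min(2, ε/71) ensures both conditions, hence |(5t^2 - t - 1) − 185| < ε.

δ = min(2, ε/71)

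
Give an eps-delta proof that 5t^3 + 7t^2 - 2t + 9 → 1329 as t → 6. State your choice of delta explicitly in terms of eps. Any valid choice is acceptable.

Let eps > 0 be given. We want delta > 0 such that 0 < |t − 6| < delta implies |(5t^3 + 7t^2 - 2t + 9) − 1329| < eps.
(5t^3 + 7t^2 - 2t + 9) − 1329 = 5t^3 + 7t^2 - 2t - 1320 = (t − 6)(5t^2 + 37t + 220).
So |(5t^3 + 7t^2 - 2t + 9) − 1329| = |t − 6|·|5t^2 + 37t + 220|.
Require delta ≤ 2. Then |t − 6| < 2 gives |t| < 8, and by the triangle inequality |5t^2 + 37t + 220| ≤ 5·8^2 + 37·8 + 220 = 836.
Hence |(5t^3 + 7t^2 - 2t + 9) − 1329| ≤ 836|t − 6| < eps provided |t − 6| < eps/836.
Take delta = min(2, eps/836). Then 0 < |t − 6| < delta gives both |t − 6| < 2 and |t − 6| < eps/836, so |(5t^3 + 7t^2 - 2t + 9) − 1329| < eps.

delta = min(2, eps/836)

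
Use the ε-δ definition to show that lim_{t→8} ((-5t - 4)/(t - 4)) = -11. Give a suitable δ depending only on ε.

δ = min(2, (1/3)ε)

Let ε > 0. We want δ > 0 with 0 < |t − 8| < δ ⇒ |(-5t - 4)/(t - 4) + 11| < ε.
Combining over a common denominator, (-5t - 4)/(t - 4) + 11 = [(-5t - 4)·4 − (-44)·(t - 4)] / [4·(t - 4)] = 24(t − 8) / (4(t - 4)).
So |(-5t - 4)/(t - 4) + 11| = 24|t − 8| / (4·|t − 4|).
Require δ ≤ 2, so |t − 4| ≥ |4| − |t − 8| > 4 − 2 = 2.
Hence |(-5t - 4)/(t - 4) + 11| < 24|t − 8|/(4·2) = 3|t − 8|, which is < ε once |t − 8| < (1/3)ε.
Take δ = min(2, (1/3)ε). Then 0 < |t − 8| < δ forces both bounds, so |(-5t - 4)/(t - 4) + 11| < ε.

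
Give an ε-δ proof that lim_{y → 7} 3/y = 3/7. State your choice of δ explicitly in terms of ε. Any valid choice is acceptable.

δ = min(7/2, (49/6)ε)

Suppose ε > 0. We seek δ > 0 such that 0 < |y − 7| < δ implies |3/y − (3/7)| < ε.
|3/y − (3/7)| = 3·|7 − y|/(7·|y|) = 3|y − 7|/(7|y|).
Require δ ≤ 7/2 so that |y| > 7 − 7/2 = 7/2, hence 7|y| > 49/2.
Then |3/y − (3/7)| < 3|y − 7|/(49/2), which is < ε when |y − 7| < (49/6)ε.
Take δ = min(7/2, (49/6)ε). Then 0 < |y − 7| < δ gives both |y − 7| < 7/2 and |y − 7| < (49/6)ε, so |3/y − (3/7)| < ε.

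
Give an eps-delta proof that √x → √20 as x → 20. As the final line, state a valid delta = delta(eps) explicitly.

Suppose eps > 0. We want delta > 0 such that 0 < |x − 20| < delta implies |√x − √20| < eps.
Rationalise: √x − √20 = (x − 20)/(√x + √20), so |√x − √20| = |x − 20|/(√x + √20).
Restrict delta ≤ 20 so that |x − 20| < 20 forces x > 0, and then √x + √20 > √20.
Hence |√x − √20| < |x − 20|/√20, which is < eps once |x − 20| < √20·eps.
Take delta = min(20, √20·eps). If 0 < |x − 20| < delta then x > 0 and |√x − √20| < |x − 20|/√20 < eps.

delta = min(20, √20·eps)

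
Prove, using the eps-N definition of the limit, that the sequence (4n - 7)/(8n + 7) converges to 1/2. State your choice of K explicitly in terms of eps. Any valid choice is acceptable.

K = (21/16)/eps

Let eps > 0 be given. For n ≥ 1, |(4n - 7)/(8n + 7) − (1/2)| = |-84|/(8(8n + 7)) = 84/(8(8n + 7)).
Since 8n + 7 ≥ 8n for n ≥ 1, this is ≤ 84/(8·8n) = (21/16)/n.
So |(4n - 7)/(8n + 7) − (1/2)| < eps whenever n > (21/16)/eps.
Take K = (21/16)/eps. If n > K then |(4n - 7)/(8n + 7) − (1/2)| ≤ (21/16)/n < eps.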